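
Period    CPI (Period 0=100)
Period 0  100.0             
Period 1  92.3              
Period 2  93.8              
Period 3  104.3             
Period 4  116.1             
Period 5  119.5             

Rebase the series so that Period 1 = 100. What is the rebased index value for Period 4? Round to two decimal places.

125.79

Rebased(Period 4) = 116.1 / 92.3 × 100 = 125.7855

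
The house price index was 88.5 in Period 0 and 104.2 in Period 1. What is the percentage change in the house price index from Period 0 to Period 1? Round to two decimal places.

17.74%

Change = (104.2 − 88.5) / 88.5 × 100
       = 15.7 / 88.5 × 100 = 17.7401%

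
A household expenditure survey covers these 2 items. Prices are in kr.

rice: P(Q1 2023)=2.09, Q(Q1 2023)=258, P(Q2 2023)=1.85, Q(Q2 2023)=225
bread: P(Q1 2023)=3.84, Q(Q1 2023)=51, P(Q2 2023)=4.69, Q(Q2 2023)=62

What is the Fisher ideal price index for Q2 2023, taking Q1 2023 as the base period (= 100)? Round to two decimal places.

98.64

Laspeyres component (base-period weights):
ΣP(Q2 2023)Q(Q1 2023) = 1.85×258 + 4.69×51 = 477.3 + 239.19 = 716.49
ΣP(Q1 2023)Q(Q1 2023) = 2.09×258 + 3.84×51 = 539.22 + 195.84 = 735.06
L = 716.49 / 735.06 × 100 = 97.4737
Paasche component (current-period weights):
ΣP(Q2 2023)Q(Q2 2023) = 1.85×225 + 4.69×62 = 416.25 + 290.78 = 707.03
ΣP(Q1 2023)Q(Q2 2023) = 2.09×225 + 3.84×62 = 470.25 + 238.08 = 708.33
P = 707.03 / 708.33 × 100 = 99.8165
Fisher = √(L × P) = √(97.4737 × 99.8165) = 98.6381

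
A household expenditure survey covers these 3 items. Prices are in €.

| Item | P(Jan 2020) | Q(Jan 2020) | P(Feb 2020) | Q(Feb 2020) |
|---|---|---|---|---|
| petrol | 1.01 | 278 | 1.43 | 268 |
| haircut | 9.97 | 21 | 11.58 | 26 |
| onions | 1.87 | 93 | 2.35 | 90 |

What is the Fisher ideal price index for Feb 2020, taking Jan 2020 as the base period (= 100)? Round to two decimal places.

128.85

Laspeyres component (base-period weights):
ΣP(Feb 2020)Q(Jan 2020) = 1.43×278 + 11.58×21 + 2.35×93 = 397.54 + 243.18 + 218.55 = 859.27
ΣP(Jan 2020)Q(Jan 2020) = 1.01×278 + 9.97×21 + 1.87×93 = 280.78 + 209.37 + 173.91 = 664.06
L = 859.27 / 664.06 × 100 = 129.3964
Paasche component (current-period weights):
ΣP(Feb 2020)Q(Feb 2020) = 1.43×268 + 11.58×26 + 2.35×90 = 383.24 + 301.08 + 211.5 = 895.82
ΣP(Jan 2020)Q(Feb 2020) = 1.01×268 + 9.97×26 + 1.87×90 = 270.68 + 259.22 + 168.3 = 698.2
P = 895.82 / 698.2 × 100 = 128.3042
Fisher = √(L × P) = √(129.3964 × 128.3042) = 128.8492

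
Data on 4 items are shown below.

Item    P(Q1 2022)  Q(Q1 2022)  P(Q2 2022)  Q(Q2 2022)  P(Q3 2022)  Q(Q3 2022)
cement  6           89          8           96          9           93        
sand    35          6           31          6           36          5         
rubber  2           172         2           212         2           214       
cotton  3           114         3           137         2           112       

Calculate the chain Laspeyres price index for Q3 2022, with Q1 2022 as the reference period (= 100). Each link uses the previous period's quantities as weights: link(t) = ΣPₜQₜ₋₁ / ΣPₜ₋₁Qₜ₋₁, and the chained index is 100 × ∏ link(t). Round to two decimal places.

Link Q1 2022→Q2 2022:
ΣP(Q2 2022)Q(Q1 2022) = 8×89 + 31×6 + 2×172 + 3×114 = 712 + 186 + 344 + 342 = 1584
ΣP(Q1 2022)Q(Q1 2022) = 6×89 + 35×6 + 2×172 + 3×114 = 534 + 210 + 344 + 342 = 1430
link = 1584/1430 = 1.107692
Link Q2 2022→Q3 2022:
ΣP(Q3 2022)Q(Q2 2022) = 9×96 + 36×6 + 2×212 + 2×137 = 864 + 216 + 424 + 274 = 1778
ΣP(Q2 2022)Q(Q2 2022) = 8×96 + 31×6 + 2×212 + 3×137 = 768 + 186 + 424 + 411 = 1789
link = 1778/1789 = 0.993851
Chained index = 100 × 1.107692 × 0.993851 = 110.0881

110.09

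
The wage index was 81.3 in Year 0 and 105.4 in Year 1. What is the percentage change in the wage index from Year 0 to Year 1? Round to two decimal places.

29.64%

Change = (105.4 − 81.3) / 81.3 × 100
       = 24.1 / 81.3 × 100 = 29.6433%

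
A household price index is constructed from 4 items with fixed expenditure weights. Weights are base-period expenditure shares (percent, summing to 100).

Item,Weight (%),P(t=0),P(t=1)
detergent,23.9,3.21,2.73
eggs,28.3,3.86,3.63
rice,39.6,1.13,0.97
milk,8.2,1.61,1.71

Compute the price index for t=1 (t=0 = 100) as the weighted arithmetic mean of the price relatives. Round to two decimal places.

detergent: 23.9 × (2.73/3.21) = 23.9 × 0.850467 = 20.3262
eggs: 28.3 × (3.63/3.86) = 28.3 × 0.940415 = 26.6137
rice: 39.6 × (0.97/1.13) = 39.6 × 0.858407 = 33.9929
milk: 8.2 × (1.71/1.61) = 8.2 × 1.062112 = 8.7093
Index = Σ wᵢ·(p₁ᵢ/p₀ᵢ) = 20.3262 + 26.6137 + 33.9929 + 8.7093 = 89.6421

89.64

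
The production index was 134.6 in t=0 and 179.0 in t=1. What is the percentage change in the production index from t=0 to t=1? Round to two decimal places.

32.99%

Change = (179.0 − 134.6) / 134.6 × 100
       = 44.4 / 134.6 × 100 = 32.9866%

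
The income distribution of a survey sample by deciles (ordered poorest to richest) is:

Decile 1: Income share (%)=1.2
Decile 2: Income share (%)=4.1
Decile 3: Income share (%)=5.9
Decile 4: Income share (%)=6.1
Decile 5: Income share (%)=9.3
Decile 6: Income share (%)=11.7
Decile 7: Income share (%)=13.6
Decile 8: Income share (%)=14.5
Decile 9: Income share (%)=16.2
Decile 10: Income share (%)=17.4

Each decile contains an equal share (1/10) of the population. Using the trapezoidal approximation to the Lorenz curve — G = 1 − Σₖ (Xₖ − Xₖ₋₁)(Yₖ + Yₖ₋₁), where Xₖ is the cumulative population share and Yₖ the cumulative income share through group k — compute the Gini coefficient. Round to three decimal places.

0.298

Cumulative income shares Yₖ: 0.0120, 0.0530, 0.1120, 0.1730, 0.2660, 0.3830, 0.5190, 0.6640, 0.8260, 1.0000
Σ (Xₖ−Xₖ₋₁)(Yₖ+Yₖ₋₁) = (1/10)(0.0120+0.0000) + (1/10)(0.0530+0.0120) + (1/10)(0.1120+0.0530) + (1/10)(0.1730+0.1120) + (1/10)(0.2660+0.1730) + (1/10)(0.3830+0.2660) + (1/10)(0.5190+0.3830) + (1/10)(0.6640+0.5190) + (1/10)(0.8260+0.6640) + (1/10)(1.0000+0.8260)
  = 0.0012 + 0.0065 + 0.0165 + 0.0285 + 0.0439 + 0.0649 + 0.0902 + 0.1183 + 0.1490 + 0.1826 = 0.7016
G = 1 − 0.7016 = 0.2984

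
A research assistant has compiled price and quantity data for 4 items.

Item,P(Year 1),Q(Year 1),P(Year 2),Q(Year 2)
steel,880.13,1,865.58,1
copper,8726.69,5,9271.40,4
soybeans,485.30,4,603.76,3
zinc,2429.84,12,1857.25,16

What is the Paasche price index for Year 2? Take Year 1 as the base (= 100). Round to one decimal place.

Paasche price index uses current-period quantities as weights.
ΣP(Year 2)·Q(Year 2) = 865.58×1 + 9271.40×4 + 603.76×3 + 1857.25×16 = 865.58 + 37085.6 + 1811.28 + 29716 = 69478.46
ΣP(Year 1)·Q(Year 2) = 880.13×1 + 8726.69×4 + 485.30×3 + 2429.84×16 = 880.13 + 34906.76 + 1455.9 + 38877.44 = 76120.23
Index = 69478.46 / 76120.23 × 100 = 91.2746

91.3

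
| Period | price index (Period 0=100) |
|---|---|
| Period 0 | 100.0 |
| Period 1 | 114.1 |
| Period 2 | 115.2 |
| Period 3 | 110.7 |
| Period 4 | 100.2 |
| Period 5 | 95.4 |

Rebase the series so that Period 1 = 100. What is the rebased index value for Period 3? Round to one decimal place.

97.0

Rebased(Period 3) = 110.7 / 114.1 × 100 = 97.0202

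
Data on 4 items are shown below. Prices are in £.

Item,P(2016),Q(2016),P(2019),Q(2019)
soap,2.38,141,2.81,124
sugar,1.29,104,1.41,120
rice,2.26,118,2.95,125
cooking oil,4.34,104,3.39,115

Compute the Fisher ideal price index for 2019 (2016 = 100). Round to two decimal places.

104.16

Laspeyres component (base-period weights):
ΣP(2019)Q(2016) = 2.81×141 + 1.41×104 + 2.95×118 + 3.39×104 = 396.21 + 146.64 + 348.1 + 352.56 = 1243.51
ΣP(2016)Q(2016) = 2.38×141 + 1.29×104 + 2.26×118 + 4.34×104 = 335.58 + 134.16 + 266.68 + 451.36 = 1187.78
L = 1243.51 / 1187.78 × 100 = 104.6919
Paasche component (current-period weights):
ΣP(2019)Q(2019) = 2.81×124 + 1.41×120 + 2.95×125 + 3.39×115 = 348.44 + 169.2 + 368.75 + 389.85 = 1276.24
ΣP(2016)Q(2019) = 2.38×124 + 1.29×120 + 2.26×125 + 4.34×115 = 295.12 + 154.8 + 282.5 + 499.1 = 1231.52
P = 1276.24 / 1231.52 × 100 = 103.6313
Fisher = √(L × P) = √(104.6919 × 103.6313) = 104.1603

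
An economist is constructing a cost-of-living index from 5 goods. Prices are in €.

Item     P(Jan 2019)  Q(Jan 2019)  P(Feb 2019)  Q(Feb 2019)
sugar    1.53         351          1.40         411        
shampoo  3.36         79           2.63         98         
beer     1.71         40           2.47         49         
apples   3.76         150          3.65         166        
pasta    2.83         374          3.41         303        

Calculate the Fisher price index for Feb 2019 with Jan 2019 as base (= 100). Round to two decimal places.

103.93

Laspeyres component (base-period weights):
ΣP(Feb 2019)Q(Jan 2019) = 1.40×351 + 2.63×79 + 2.47×40 + 3.65×150 + 3.41×374 = 491.4 + 207.77 + 98.8 + 547.5 + 1275.34 = 2620.81
ΣP(Jan 2019)Q(Jan 2019) = 1.53×351 + 3.36×79 + 1.71×40 + 3.76×150 + 2.83×374 = 537.03 + 265.44 + 68.4 + 564 + 1058.42 = 2493.29
L = 2620.81 / 2493.29 × 100 = 105.1145
Paasche component (current-period weights):
ΣP(Feb 2019)Q(Feb 2019) = 1.40×411 + 2.63×98 + 2.47×49 + 3.65×166 + 3.41×303 = 575.4 + 257.74 + 121.03 + 605.9 + 1033.23 = 2593.3
ΣP(Jan 2019)Q(Feb 2019) = 1.53×411 + 3.36×98 + 1.71×49 + 3.76×166 + 2.83×303 = 628.83 + 329.28 + 83.79 + 624.16 + 857.49 = 2523.55
P = 2593.3 / 2523.55 × 100 = 102.7640
Fisher = √(L × P) = √(105.1145 × 102.7640) = 103.9326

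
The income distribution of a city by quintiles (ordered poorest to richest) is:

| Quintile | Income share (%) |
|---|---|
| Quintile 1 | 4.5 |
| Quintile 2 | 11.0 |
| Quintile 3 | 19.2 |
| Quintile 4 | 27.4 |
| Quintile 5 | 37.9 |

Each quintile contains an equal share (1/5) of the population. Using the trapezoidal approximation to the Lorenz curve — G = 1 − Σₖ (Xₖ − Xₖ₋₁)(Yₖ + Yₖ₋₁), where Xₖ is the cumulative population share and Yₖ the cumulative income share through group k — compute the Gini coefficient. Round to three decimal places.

0.333

Cumulative income shares Yₖ: 0.0450, 0.1550, 0.3470, 0.6210, 1.0000
Σ (Xₖ−Xₖ₋₁)(Yₖ+Yₖ₋₁) = (1/5)(0.0450+0.0000) + (1/5)(0.1550+0.0450) + (1/5)(0.3470+0.1550) + (1/5)(0.6210+0.3470) + (1/5)(1.0000+0.6210)
  = 0.0090 + 0.0400 + 0.1004 + 0.1936 + 0.3242 = 0.6672
G = 1 − 0.6672 = 0.3328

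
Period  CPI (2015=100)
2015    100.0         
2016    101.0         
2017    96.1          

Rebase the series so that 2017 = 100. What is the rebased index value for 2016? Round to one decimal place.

105.1

Rebased(2016) = 101.0 / 96.1 × 100 = 105.0989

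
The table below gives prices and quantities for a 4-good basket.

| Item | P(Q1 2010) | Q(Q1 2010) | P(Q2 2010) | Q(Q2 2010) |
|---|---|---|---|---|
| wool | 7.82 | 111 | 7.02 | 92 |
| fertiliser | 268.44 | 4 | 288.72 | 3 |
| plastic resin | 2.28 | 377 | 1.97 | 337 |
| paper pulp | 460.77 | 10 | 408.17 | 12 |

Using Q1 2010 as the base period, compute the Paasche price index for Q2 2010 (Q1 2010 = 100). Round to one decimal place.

90.4

Paasche price index uses current-period quantities as weights.
ΣP(Q2 2010)·Q(Q2 2010) = 7.02×92 + 288.72×3 + 1.97×337 + 408.17×12 = 645.84 + 866.16 + 663.89 + 4898.04 = 7073.93
ΣP(Q1 2010)·Q(Q2 2010) = 7.82×92 + 268.44×3 + 2.28×337 + 460.77×12 = 719.44 + 805.32 + 768.36 + 5529.24 = 7822.36
Index = 7073.93 / 7822.36 × 100 = 90.4322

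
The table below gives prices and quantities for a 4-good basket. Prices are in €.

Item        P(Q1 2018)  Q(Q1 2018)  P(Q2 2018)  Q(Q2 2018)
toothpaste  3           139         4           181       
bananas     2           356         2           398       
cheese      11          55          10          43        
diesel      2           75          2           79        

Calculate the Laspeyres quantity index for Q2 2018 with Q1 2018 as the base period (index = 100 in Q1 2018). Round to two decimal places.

104.56

Laspeyres quantity index uses base-period prices as weights.
ΣP(Q1 2018)·Q(Q2 2018) = 3×181 + 2×398 + 11×43 + 2×79 = 543 + 796 + 473 + 158 = 1970
ΣP(Q1 2018)·Q(Q1 2018) = 3×139 + 2×356 + 11×55 + 2×75 = 417 + 712 + 605 + 150 = 1884
Index = 1970 / 1884 × 100 = 104.5648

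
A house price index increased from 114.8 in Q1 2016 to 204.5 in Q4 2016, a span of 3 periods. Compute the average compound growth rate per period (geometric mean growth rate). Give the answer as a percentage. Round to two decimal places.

21.22%

Growth factor = (204.5/114.8)^(1/3) = (1.781359)^(1/3) = 1.212227
Growth rate = 1.212227 − 1 = 0.212227 = 21.2227%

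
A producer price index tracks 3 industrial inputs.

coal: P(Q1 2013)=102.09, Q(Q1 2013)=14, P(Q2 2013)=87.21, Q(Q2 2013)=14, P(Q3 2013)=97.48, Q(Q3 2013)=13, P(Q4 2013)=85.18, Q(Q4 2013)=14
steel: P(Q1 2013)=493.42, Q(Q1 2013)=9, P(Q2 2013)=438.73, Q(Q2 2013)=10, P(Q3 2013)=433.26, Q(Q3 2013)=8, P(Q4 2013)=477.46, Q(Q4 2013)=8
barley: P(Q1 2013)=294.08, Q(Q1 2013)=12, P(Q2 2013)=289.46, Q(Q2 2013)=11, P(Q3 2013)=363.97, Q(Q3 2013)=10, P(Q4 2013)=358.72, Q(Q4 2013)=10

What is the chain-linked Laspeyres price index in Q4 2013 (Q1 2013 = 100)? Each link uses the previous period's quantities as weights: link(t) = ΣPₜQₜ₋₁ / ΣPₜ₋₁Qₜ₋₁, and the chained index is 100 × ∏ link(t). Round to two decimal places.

Link Q1 2013→Q2 2013:
ΣP(Q2 2013)Q(Q1 2013) = 87.21×14 + 438.73×9 + 289.46×12 = 1220.94 + 3948.57 + 3473.52 = 8643.03
ΣP(Q1 2013)Q(Q1 2013) = 102.09×14 + 493.42×9 + 294.08×12 = 1429.26 + 4440.78 + 3528.96 = 9399
link = 8643.03/9399 = 0.919569
Link Q2 2013→Q3 2013:
ΣP(Q3 2013)Q(Q2 2013) = 97.48×14 + 433.26×10 + 363.97×11 = 1364.72 + 4332.6 + 4003.67 = 9700.99
ΣP(Q2 2013)Q(Q2 2013) = 87.21×14 + 438.73×10 + 289.46×11 = 1220.94 + 4387.3 + 3184.06 = 8792.3
link = 9700.99/8792.3 = 1.103351
Link Q3 2013→Q4 2013:
ΣP(Q4 2013)Q(Q3 2013) = 85.18×13 + 477.46×8 + 358.72×10 = 1107.34 + 3819.68 + 3587.2 = 8514.22
ΣP(Q3 2013)Q(Q3 2013) = 97.48×13 + 433.26×8 + 363.97×10 = 1267.24 + 3466.08 + 3639.7 = 8373.02
link = 8514.22/8373.02 = 1.016864
Chained index = 100 × 0.919569 × 1.103351 × 1.016864 = 103.1717

103.17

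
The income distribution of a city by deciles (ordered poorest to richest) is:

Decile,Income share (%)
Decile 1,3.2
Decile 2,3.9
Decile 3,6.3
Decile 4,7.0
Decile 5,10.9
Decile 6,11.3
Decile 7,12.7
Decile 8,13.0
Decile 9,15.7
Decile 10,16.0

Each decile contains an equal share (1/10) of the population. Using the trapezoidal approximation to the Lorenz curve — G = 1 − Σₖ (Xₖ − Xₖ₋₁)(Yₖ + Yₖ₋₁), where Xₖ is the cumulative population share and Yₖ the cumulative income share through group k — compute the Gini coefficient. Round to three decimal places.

Cumulative income shares Yₖ: 0.0320, 0.0710, 0.1340, 0.2040, 0.3130, 0.4260, 0.5530, 0.6830, 0.8400, 1.0000
Σ (Xₖ−Xₖ₋₁)(Yₖ+Yₖ₋₁) = (1/10)(0.0320+0.0000) + (1/10)(0.0710+0.0320) + (1/10)(0.1340+0.0710) + (1/10)(0.2040+0.1340) + (1/10)(0.3130+0.2040) + (1/10)(0.4260+0.3130) + (1/10)(0.5530+0.4260) + (1/10)(0.6830+0.5530) + (1/10)(0.8400+0.6830) + (1/10)(1.0000+0.8400)
  = 0.0032 + 0.0103 + 0.0205 + 0.0338 + 0.0517 + 0.0739 + 0.0979 + 0.1236 + 0.1523 + 0.1840 = 0.7512
G = 1 − 0.7512 = 0.2488

0.249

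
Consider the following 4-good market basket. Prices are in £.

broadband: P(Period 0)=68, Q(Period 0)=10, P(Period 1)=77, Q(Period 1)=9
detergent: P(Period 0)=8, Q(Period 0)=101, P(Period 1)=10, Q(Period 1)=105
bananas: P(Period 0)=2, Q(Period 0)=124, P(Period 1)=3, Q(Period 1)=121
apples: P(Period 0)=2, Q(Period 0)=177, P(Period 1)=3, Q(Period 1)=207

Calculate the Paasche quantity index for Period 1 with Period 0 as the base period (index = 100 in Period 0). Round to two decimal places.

101.64

Paasche quantity index uses current-period prices as weights.
ΣP(Period 1)·Q(Period 1) = 77×9 + 10×105 + 3×121 + 3×207 = 693 + 1050 + 363 + 621 = 2727
ΣP(Period 1)·Q(Period 0) = 77×10 + 10×101 + 3×124 + 3×177 = 770 + 1010 + 372 + 531 = 2683
Index = 2727 / 2683 × 100 = 101.6400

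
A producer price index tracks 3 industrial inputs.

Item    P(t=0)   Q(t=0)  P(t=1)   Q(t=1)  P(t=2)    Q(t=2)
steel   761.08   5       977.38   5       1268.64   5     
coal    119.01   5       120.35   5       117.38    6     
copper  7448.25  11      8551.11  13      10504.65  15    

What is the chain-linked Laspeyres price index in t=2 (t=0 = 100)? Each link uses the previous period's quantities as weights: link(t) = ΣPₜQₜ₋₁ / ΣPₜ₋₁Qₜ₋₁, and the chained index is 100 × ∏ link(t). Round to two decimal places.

Link t=0→t=1:
ΣP(t=1)Q(t=0) = 977.38×5 + 120.35×5 + 8551.11×11 = 4886.9 + 601.75 + 94062.21 = 99550.86
ΣP(t=0)Q(t=0) = 761.08×5 + 119.01×5 + 7448.25×11 = 3805.4 + 595.05 + 81930.75 = 86331.2
link = 99550.86/86331.2 = 1.153127
Link t=1→t=2:
ΣP(t=2)Q(t=1) = 1268.64×5 + 117.38×5 + 10504.65×13 = 6343.2 + 586.9 + 136560.45 = 143490.55
ΣP(t=1)Q(t=1) = 977.38×5 + 120.35×5 + 8551.11×13 = 4886.9 + 601.75 + 111164.43 = 116653.08
link = 143490.55/116653.08 = 1.230062
Chained index = 100 × 1.153127 × 1.230062 = 141.8418

141.84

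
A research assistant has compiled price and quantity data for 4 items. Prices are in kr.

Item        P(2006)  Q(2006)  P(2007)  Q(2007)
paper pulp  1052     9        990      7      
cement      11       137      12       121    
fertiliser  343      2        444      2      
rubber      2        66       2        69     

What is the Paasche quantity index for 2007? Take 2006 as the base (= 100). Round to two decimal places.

Paasche quantity index uses current-period prices as weights.
ΣP(2007)·Q(2007) = 990×7 + 12×121 + 444×2 + 2×69 = 6930 + 1452 + 888 + 138 = 9408
ΣP(2007)·Q(2006) = 990×9 + 12×137 + 444×2 + 2×66 = 8910 + 1644 + 888 + 132 = 11574
Index = 9408 / 11574 × 100 = 81.2856

81.29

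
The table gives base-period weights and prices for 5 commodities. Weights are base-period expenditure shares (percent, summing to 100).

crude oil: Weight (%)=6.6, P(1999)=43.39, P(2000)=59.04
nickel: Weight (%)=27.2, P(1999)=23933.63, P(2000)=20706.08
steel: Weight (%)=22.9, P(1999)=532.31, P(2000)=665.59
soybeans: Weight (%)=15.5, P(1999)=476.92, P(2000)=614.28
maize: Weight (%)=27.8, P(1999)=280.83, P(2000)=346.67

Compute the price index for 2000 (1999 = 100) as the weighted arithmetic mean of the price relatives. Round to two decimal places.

crude oil: 6.6 × (59.04/43.39) = 6.6 × 1.360682 = 8.9805
nickel: 27.2 × (20706.08/23933.63) = 27.2 × 0.865146 = 23.5320
steel: 22.9 × (665.59/532.31) = 22.9 × 1.250380 = 28.6337
soybeans: 15.5 × (614.28/476.92) = 15.5 × 1.288015 = 19.9642
maize: 27.8 × (346.67/280.83) = 27.8 × 1.234448 = 34.3177
Index = Σ wᵢ·(p₁ᵢ/p₀ᵢ) = 8.9805 + 23.5320 + 28.6337 + 19.9642 + 34.3177 = 115.4281

115.43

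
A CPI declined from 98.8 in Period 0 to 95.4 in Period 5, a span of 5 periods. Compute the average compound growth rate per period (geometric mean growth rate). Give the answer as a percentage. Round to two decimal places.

Growth factor = (95.4/98.8)^(1/5) = (0.965587)^(1/5) = 0.993021
Growth rate = 0.993021 − 1 = -0.006979 = -0.6979%

-0.70%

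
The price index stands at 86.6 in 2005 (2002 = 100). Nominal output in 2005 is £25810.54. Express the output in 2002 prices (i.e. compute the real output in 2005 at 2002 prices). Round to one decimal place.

29804.3

Real = Nominal ÷ (Index/100) = 25810.54 ÷ (86.6/100)
     = 25810.54 ÷ 0.866 = 29804.3187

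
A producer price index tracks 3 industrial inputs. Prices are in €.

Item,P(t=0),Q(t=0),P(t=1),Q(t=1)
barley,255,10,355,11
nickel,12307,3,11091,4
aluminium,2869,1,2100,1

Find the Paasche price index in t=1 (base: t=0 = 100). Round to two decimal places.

91.74

Paasche price index uses current-period quantities as weights.
ΣP(t=1)·Q(t=1) = 355×11 + 11091×4 + 2100×1 = 3905 + 44364 + 2100 = 50369
ΣP(t=0)·Q(t=1) = 255×11 + 12307×4 + 2869×1 = 2805 + 49228 + 2869 = 54902
Index = 50369 / 54902 × 100 = 91.7435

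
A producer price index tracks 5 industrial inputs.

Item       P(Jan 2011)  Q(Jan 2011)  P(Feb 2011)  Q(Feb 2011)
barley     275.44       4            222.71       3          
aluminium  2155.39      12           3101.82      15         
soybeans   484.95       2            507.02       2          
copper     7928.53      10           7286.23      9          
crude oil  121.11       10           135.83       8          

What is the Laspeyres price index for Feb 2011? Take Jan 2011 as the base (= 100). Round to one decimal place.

Laspeyres price index uses base-period quantities as weights.
ΣP(Feb 2011)·Q(Jan 2011) = 222.71×4 + 3101.82×12 + 507.02×2 + 7286.23×10 + 135.83×10 = 890.84 + 37221.84 + 1014.04 + 72862.3 + 1358.3 = 113347.32
ΣP(Jan 2011)·Q(Jan 2011) = 275.44×4 + 2155.39×12 + 484.95×2 + 7928.53×10 + 121.11×10 = 1101.76 + 25864.68 + 969.9 + 79285.3 + 1211.1 = 108432.74
Index = 113347.32 / 108432.74 × 100 = 104.5324

104.5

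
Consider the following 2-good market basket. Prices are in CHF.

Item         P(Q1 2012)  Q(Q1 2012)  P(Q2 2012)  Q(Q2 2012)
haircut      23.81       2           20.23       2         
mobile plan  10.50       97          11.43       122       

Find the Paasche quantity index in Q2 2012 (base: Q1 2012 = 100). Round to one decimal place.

Paasche quantity index uses current-period prices as weights.
ΣP(Q2 2012)·Q(Q2 2012) = 20.23×2 + 11.43×122 = 40.46 + 1394.46 = 1434.92
ΣP(Q2 2012)·Q(Q1 2012) = 20.23×2 + 11.43×97 = 40.46 + 1108.71 = 1149.17
Index = 1434.92 / 1149.17 × 100 = 124.8658

124.9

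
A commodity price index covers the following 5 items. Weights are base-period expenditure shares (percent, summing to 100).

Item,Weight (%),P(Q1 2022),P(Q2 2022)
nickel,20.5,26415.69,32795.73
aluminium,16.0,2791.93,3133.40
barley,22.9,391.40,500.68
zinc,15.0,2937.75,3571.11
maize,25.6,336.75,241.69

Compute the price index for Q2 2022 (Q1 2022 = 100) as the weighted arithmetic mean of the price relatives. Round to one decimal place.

109.3

nickel: 20.5 × (32795.73/26415.69) = 20.5 × 1.241525 = 25.4513
aluminium: 16.0 × (3133.40/2791.93) = 16.0 × 1.122306 = 17.9569
barley: 22.9 × (500.68/391.40) = 22.9 × 1.279203 = 29.2937
zinc: 15.0 × (3571.11/2937.75) = 15.0 × 1.215594 = 18.2339
maize: 25.6 × (241.69/336.75) = 25.6 × 0.717713 = 18.3735
Index = Σ wᵢ·(p₁ᵢ/p₀ᵢ) = 25.4513 + 17.9569 + 29.2937 + 18.2339 + 18.3735 = 109.3093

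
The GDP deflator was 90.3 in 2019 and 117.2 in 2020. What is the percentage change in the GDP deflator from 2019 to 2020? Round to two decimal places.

29.79%

Change = (117.2 − 90.3) / 90.3 × 100
       = 26.9 / 90.3 × 100 = 29.7896%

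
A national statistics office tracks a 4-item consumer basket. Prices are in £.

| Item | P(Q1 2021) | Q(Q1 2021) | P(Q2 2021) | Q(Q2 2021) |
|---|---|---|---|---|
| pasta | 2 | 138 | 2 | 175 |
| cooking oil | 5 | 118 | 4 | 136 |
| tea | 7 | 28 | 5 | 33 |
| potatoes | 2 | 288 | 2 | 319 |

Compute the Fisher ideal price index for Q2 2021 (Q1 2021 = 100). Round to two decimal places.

89.37

Laspeyres component (base-period weights):
ΣP(Q2 2021)Q(Q1 2021) = 2×138 + 4×118 + 5×28 + 2×288 = 276 + 472 + 140 + 576 = 1464
ΣP(Q1 2021)Q(Q1 2021) = 2×138 + 5×118 + 7×28 + 2×288 = 276 + 590 + 196 + 576 = 1638
L = 1464 / 1638 × 100 = 89.3773
Paasche component (current-period weights):
ΣP(Q2 2021)Q(Q2 2021) = 2×175 + 4×136 + 5×33 + 2×319 = 350 + 544 + 165 + 638 = 1697
ΣP(Q1 2021)Q(Q2 2021) = 2×175 + 5×136 + 7×33 + 2×319 = 350 + 680 + 231 + 638 = 1899
P = 1697 / 1899 × 100 = 89.3628
Fisher = √(L × P) = √(89.3773 × 89.3628) = 89.3701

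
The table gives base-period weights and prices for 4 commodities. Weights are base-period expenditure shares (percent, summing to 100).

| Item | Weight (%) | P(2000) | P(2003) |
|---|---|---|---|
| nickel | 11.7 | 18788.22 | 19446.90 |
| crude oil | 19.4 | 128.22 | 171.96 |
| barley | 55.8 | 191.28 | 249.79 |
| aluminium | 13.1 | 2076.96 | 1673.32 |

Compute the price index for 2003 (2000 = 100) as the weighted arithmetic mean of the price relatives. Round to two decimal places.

121.55

nickel: 11.7 × (19446.90/18788.22) = 11.7 × 1.035058 = 12.1102
crude oil: 19.4 × (171.96/128.22) = 19.4 × 1.341132 = 26.0180
barley: 55.8 × (249.79/191.28) = 55.8 × 1.305887 = 72.8685
aluminium: 13.1 × (1673.32/2076.96) = 13.1 × 0.805658 = 10.5541
Index = Σ wᵢ·(p₁ᵢ/p₀ᵢ) = 12.1102 + 26.0180 + 72.8685 + 10.5541 = 121.5507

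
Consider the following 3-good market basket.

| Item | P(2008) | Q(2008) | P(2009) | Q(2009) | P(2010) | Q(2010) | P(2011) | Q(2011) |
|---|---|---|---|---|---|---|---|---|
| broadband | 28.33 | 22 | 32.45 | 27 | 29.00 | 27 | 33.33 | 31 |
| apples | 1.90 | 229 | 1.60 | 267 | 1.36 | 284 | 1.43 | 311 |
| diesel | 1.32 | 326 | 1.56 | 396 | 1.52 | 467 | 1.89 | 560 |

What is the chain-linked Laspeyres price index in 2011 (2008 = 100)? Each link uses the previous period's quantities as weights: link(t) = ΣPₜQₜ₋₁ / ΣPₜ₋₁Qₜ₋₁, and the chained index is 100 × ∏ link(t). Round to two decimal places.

113.11

Link 2008→2009:
ΣP(2009)Q(2008) = 32.45×22 + 1.60×229 + 1.56×326 = 713.9 + 366.4 + 508.56 = 1588.86
ΣP(2008)Q(2008) = 28.33×22 + 1.90×229 + 1.32×326 = 623.26 + 435.1 + 430.32 = 1488.68
link = 1588.86/1488.68 = 1.067295
Link 2009→2010:
ΣP(2010)Q(2009) = 29.00×27 + 1.36×267 + 1.52×396 = 783 + 363.12 + 601.92 = 1748.04
ΣP(2009)Q(2009) = 32.45×27 + 1.60×267 + 1.56×396 = 876.15 + 427.2 + 617.76 = 1921.11
link = 1748.04/1921.11 = 0.909911
Link 2010→2011:
ΣP(2011)Q(2010) = 33.33×27 + 1.43×284 + 1.89×467 = 899.91 + 406.12 + 882.63 = 2188.66
ΣP(2010)Q(2010) = 29.00×27 + 1.36×284 + 1.52×467 = 783 + 386.24 + 709.84 = 1879.08
link = 2188.66/1879.08 = 1.164751
Chained index = 100 × 1.067295 × 0.909911 × 1.164751 = 113.1140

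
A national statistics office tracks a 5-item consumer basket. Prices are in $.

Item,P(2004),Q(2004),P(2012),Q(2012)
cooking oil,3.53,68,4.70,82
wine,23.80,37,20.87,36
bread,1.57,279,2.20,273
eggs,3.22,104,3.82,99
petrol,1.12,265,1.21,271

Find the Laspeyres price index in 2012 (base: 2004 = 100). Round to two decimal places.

110.65

Laspeyres price index uses base-period quantities as weights.
ΣP(2012)·Q(2004) = 4.70×68 + 20.87×37 + 2.20×279 + 3.82×104 + 1.21×265 = 319.6 + 772.19 + 613.8 + 397.28 + 320.65 = 2423.52
ΣP(2004)·Q(2004) = 3.53×68 + 23.80×37 + 1.57×279 + 3.22×104 + 1.12×265 = 240.04 + 880.6 + 438.03 + 334.88 + 296.8 = 2190.35
Index = 2423.52 / 2190.35 × 100 = 110.6453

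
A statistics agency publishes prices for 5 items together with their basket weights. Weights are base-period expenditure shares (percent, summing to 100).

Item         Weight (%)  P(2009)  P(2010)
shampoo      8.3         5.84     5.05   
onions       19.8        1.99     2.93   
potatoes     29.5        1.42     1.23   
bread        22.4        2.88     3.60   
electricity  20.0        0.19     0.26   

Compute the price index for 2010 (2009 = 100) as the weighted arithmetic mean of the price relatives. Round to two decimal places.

shampoo: 8.3 × (5.05/5.84) = 8.3 × 0.864726 = 7.1772
onions: 19.8 × (2.93/1.99) = 19.8 × 1.472362 = 29.1528
potatoes: 29.5 × (1.23/1.42) = 29.5 × 0.866197 = 25.5528
bread: 22.4 × (3.60/2.88) = 22.4 × 1.250000 = 28.0000
electricity: 20.0 × (0.26/0.19) = 20.0 × 1.368421 = 27.3684
Index = Σ wᵢ·(p₁ᵢ/p₀ᵢ) = 7.1772 + 29.1528 + 25.5528 + 28.0000 + 27.3684 = 117.2512

117.25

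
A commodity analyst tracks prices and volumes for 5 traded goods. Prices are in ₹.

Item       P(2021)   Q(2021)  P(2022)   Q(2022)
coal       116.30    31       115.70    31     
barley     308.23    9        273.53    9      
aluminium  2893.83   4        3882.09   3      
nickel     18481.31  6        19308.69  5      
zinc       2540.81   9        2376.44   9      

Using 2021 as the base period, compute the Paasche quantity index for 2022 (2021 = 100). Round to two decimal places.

Paasche quantity index uses current-period prices as weights.
ΣP(2022)·Q(2022) = 115.70×31 + 273.53×9 + 3882.09×3 + 19308.69×5 + 2376.44×9 = 3586.7 + 2461.77 + 11646.27 + 96543.45 + 21387.96 = 135626.15
ΣP(2022)·Q(2021) = 115.70×31 + 273.53×9 + 3882.09×4 + 19308.69×6 + 2376.44×9 = 3586.7 + 2461.77 + 15528.36 + 115852.14 + 21387.96 = 158816.93
Index = 135626.15 / 158816.93 × 100 = 85.3978

85.40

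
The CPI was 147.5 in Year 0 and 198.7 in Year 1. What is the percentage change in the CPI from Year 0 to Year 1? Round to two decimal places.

34.71%

Change = (198.7 − 147.5) / 147.5 × 100
       = 51.2 / 147.5 × 100 = 34.7119%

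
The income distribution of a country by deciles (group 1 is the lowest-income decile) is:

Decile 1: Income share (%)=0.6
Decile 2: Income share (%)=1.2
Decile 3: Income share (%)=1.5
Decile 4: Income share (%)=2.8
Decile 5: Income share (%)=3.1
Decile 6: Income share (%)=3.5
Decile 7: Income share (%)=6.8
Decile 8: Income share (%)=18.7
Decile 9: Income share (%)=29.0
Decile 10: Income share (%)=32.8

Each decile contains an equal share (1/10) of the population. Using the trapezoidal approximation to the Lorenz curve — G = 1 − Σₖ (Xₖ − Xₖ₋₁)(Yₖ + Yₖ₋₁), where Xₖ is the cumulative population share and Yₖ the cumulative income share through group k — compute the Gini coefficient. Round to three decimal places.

0.583

Cumulative income shares Yₖ: 0.0060, 0.0180, 0.0330, 0.0610, 0.0920, 0.1270, 0.1950, 0.3820, 0.6720, 1.0000
Σ (Xₖ−Xₖ₋₁)(Yₖ+Yₖ₋₁) = (1/10)(0.0060+0.0000) + (1/10)(0.0180+0.0060) + (1/10)(0.0330+0.0180) + (1/10)(0.0610+0.0330) + (1/10)(0.0920+0.0610) + (1/10)(0.1270+0.0920) + (1/10)(0.1950+0.1270) + (1/10)(0.3820+0.1950) + (1/10)(0.6720+0.3820) + (1/10)(1.0000+0.6720)
  = 0.0006 + 0.0024 + 0.0051 + 0.0094 + 0.0153 + 0.0219 + 0.0322 + 0.0577 + 0.1054 + 0.1672 = 0.4172
G = 1 − 0.4172 = 0.5828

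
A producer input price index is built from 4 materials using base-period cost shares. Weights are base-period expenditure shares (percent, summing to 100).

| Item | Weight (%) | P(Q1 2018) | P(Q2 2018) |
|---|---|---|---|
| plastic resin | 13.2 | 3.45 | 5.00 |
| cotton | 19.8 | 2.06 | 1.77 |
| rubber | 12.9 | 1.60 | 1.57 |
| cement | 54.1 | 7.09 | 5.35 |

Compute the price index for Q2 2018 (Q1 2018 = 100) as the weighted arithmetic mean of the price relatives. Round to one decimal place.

89.6

plastic resin: 13.2 × (5.00/3.45) = 13.2 × 1.449275 = 19.1304
cotton: 19.8 × (1.77/2.06) = 19.8 × 0.859223 = 17.0126
rubber: 12.9 × (1.57/1.60) = 12.9 × 0.981250 = 12.6581
cement: 54.1 × (5.35/7.09) = 54.1 × 0.754584 = 40.8230
Index = Σ wᵢ·(p₁ᵢ/p₀ᵢ) = 19.1304 + 17.0126 + 12.6581 + 40.8230 = 89.6242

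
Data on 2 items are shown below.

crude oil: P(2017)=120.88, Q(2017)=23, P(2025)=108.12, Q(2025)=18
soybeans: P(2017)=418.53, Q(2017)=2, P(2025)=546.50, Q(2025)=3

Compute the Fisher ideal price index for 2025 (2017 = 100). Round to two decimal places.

101.69

Laspeyres component (base-period weights):
ΣP(2025)Q(2017) = 108.12×23 + 546.50×2 = 2486.76 + 1093 = 3579.76
ΣP(2017)Q(2017) = 120.88×23 + 418.53×2 = 2780.24 + 837.06 = 3617.3
L = 3579.76 / 3617.3 × 100 = 98.9622
Paasche component (current-period weights):
ΣP(2025)Q(2025) = 108.12×18 + 546.50×3 = 1946.16 + 1639.5 = 3585.66
ΣP(2017)Q(2025) = 120.88×18 + 418.53×3 = 2175.84 + 1255.59 = 3431.43
P = 3585.66 / 3431.43 × 100 = 104.4946
Fisher = √(L × P) = √(98.9622 × 104.4946) = 101.6908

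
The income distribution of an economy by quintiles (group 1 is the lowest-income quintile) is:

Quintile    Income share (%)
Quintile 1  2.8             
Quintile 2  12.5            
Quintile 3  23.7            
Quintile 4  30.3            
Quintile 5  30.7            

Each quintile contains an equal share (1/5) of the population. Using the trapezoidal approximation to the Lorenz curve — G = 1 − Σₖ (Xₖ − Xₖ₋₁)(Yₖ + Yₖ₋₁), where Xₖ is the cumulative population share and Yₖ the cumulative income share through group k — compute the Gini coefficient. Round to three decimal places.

0.294

Cumulative income shares Yₖ: 0.0280, 0.1530, 0.3900, 0.6930, 1.0000
Σ (Xₖ−Xₖ₋₁)(Yₖ+Yₖ₋₁) = (1/5)(0.0280+0.0000) + (1/5)(0.1530+0.0280) + (1/5)(0.3900+0.1530) + (1/5)(0.6930+0.3900) + (1/5)(1.0000+0.6930)
  = 0.0056 + 0.0362 + 0.1086 + 0.2166 + 0.3386 = 0.7056
G = 1 − 0.7056 = 0.2944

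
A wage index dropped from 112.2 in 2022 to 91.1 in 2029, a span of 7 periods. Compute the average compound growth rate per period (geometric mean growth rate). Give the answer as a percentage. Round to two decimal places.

Growth factor = (91.1/112.2)^(1/7) = (0.811943)^(1/7) = 0.970678
Growth rate = 0.970678 − 1 = -0.029322 = -2.9322%

-2.93%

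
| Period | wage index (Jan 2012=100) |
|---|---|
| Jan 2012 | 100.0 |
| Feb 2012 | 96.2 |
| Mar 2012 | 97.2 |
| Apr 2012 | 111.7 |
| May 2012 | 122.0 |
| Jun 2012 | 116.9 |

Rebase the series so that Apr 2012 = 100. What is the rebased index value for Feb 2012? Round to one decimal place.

Rebased(Feb 2012) = 96.2 / 111.7 × 100 = 86.1235

86.1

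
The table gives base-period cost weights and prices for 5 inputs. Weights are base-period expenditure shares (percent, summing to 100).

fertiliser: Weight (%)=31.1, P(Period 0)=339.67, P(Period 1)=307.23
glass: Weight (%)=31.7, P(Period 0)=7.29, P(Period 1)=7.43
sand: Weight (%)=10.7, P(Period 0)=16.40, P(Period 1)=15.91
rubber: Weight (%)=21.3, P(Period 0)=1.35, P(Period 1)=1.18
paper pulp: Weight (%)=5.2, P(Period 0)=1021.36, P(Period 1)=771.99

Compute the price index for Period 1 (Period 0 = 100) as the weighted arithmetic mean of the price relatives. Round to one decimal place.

93.4

fertiliser: 31.1 × (307.23/339.67) = 31.1 × 0.904496 = 28.1298
glass: 31.7 × (7.43/7.29) = 31.7 × 1.019204 = 32.3088
sand: 10.7 × (15.91/16.40) = 10.7 × 0.970122 = 10.3803
rubber: 21.3 × (1.18/1.35) = 21.3 × 0.874074 = 18.6178
paper pulp: 5.2 × (771.99/1021.36) = 5.2 × 0.755845 = 3.9304
Index = Σ wᵢ·(p₁ᵢ/p₀ᵢ) = 28.1298 + 32.3088 + 10.3803 + 18.6178 + 3.9304 = 93.3671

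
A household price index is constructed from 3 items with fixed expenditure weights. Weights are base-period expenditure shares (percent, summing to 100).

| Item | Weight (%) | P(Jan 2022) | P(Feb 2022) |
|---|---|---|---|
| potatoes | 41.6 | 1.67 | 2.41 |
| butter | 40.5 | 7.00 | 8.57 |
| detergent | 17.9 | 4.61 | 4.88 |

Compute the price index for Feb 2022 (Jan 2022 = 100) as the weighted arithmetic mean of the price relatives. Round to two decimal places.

128.57

potatoes: 41.6 × (2.41/1.67) = 41.6 × 1.443114 = 60.0335
butter: 40.5 × (8.57/7.00) = 40.5 × 1.224286 = 49.5836
detergent: 17.9 × (4.88/4.61) = 17.9 × 1.058568 = 18.9484
Index = Σ wᵢ·(p₁ᵢ/p₀ᵢ) = 60.0335 + 49.5836 + 18.9484 = 128.5655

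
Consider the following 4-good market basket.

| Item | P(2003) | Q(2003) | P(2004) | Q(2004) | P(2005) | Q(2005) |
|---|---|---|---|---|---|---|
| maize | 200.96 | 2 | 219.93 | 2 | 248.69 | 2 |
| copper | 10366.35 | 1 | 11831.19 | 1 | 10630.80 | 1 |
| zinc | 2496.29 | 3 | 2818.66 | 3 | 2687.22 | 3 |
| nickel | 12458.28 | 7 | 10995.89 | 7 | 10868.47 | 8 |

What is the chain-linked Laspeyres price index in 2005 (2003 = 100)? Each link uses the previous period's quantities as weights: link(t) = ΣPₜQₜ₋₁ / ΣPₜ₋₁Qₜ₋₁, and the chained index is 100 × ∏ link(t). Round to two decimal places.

90.33

Link 2003→2004:
ΣP(2004)Q(2003) = 219.93×2 + 11831.19×1 + 2818.66×3 + 10995.89×7 = 439.86 + 11831.19 + 8455.98 + 76971.23 = 97698.26
ΣP(2003)Q(2003) = 200.96×2 + 10366.35×1 + 2496.29×3 + 12458.28×7 = 401.92 + 10366.35 + 7488.87 + 87207.96 = 105465.1
link = 97698.26/105465.1 = 0.926356
Link 2004→2005:
ΣP(2005)Q(2004) = 248.69×2 + 10630.80×1 + 2687.22×3 + 10868.47×7 = 497.38 + 10630.8 + 8061.66 + 76079.29 = 95269.13
ΣP(2004)Q(2004) = 219.93×2 + 11831.19×1 + 2818.66×3 + 10995.89×7 = 439.86 + 11831.19 + 8455.98 + 76971.23 = 97698.26
link = 95269.13/97698.26 = 0.975136
Chained index = 100 × 0.926356 × 0.975136 = 90.3324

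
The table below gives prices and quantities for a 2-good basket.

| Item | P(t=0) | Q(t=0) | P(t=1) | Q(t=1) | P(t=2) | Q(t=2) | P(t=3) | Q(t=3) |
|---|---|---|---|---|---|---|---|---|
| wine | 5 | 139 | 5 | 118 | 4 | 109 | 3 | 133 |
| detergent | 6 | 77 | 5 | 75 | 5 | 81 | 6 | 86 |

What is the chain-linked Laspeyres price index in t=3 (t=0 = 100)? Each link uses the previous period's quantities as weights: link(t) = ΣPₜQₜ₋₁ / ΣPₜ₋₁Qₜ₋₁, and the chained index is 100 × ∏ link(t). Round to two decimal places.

79.20

Link t=0→t=1:
ΣP(t=1)Q(t=0) = 5×139 + 5×77 = 695 + 385 = 1080
ΣP(t=0)Q(t=0) = 5×139 + 6×77 = 695 + 462 = 1157
link = 1080/1157 = 0.933449
Link t=1→t=2:
ΣP(t=2)Q(t=1) = 4×118 + 5×75 = 472 + 375 = 847
ΣP(t=1)Q(t=1) = 5×118 + 5×75 = 590 + 375 = 965
link = 847/965 = 0.877720
Link t=2→t=3:
ΣP(t=3)Q(t=2) = 3×109 + 6×81 = 327 + 486 = 813
ΣP(t=2)Q(t=2) = 4×109 + 5×81 = 436 + 405 = 841
link = 813/841 = 0.966706
Chained index = 100 × 0.933449 × 0.877720 × 0.966706 = 79.2029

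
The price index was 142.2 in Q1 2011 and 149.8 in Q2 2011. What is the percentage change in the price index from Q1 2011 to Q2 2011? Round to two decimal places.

Change = (149.8 − 142.2) / 142.2 × 100
       = 7.6 / 142.2 × 100 = 5.3446%

5.34%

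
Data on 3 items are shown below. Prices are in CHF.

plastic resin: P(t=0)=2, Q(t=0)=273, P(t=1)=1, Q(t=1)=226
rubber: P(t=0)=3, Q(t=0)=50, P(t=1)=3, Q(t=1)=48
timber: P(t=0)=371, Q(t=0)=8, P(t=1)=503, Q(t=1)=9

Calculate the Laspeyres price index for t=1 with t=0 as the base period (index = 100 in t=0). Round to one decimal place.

121.4

Laspeyres price index uses base-period quantities as weights.
ΣP(t=1)·Q(t=0) = 1×273 + 3×50 + 503×8 = 273 + 150 + 4024 = 4447
ΣP(t=0)·Q(t=0) = 2×273 + 3×50 + 371×8 = 546 + 150 + 2968 = 3664
Index = 4447 / 3664 × 100 = 121.3701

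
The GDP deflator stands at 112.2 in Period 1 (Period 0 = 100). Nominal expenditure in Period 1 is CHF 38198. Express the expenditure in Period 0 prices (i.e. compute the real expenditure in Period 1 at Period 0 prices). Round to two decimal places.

34044.56

Real = Nominal ÷ (Index/100) = 38198 ÷ (112.2/100)
     = 38198 ÷ 1.122 = 34044.5633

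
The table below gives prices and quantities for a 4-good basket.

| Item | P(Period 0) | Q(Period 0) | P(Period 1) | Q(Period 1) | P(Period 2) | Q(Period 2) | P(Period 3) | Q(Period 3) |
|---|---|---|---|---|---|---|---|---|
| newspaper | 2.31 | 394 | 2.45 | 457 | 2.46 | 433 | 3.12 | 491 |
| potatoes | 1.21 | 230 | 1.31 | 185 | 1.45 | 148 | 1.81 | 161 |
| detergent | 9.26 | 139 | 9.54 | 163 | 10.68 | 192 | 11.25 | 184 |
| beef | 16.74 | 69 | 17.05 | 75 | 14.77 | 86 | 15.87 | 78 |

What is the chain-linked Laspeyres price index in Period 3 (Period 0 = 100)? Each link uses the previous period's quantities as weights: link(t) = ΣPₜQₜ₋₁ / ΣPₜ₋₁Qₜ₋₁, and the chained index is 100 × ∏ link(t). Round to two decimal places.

Link Period 0→Period 1:
ΣP(Period 1)Q(Period 0) = 2.45×394 + 1.31×230 + 9.54×139 + 17.05×69 = 965.3 + 301.3 + 1326.06 + 1176.45 = 3769.11
ΣP(Period 0)Q(Period 0) = 2.31×394 + 1.21×230 + 9.26×139 + 16.74×69 = 910.14 + 278.3 + 1287.14 + 1155.06 = 3630.64
link = 3769.11/3630.64 = 1.038139
Link Period 1→Period 2:
ΣP(Period 2)Q(Period 1) = 2.46×457 + 1.45×185 + 10.68×163 + 14.77×75 = 1124.22 + 268.25 + 1740.84 + 1107.75 = 4241.06
ΣP(Period 1)Q(Period 1) = 2.45×457 + 1.31×185 + 9.54×163 + 17.05×75 = 1119.65 + 242.35 + 1555.02 + 1278.75 = 4195.77
link = 4241.06/4195.77 = 1.010794
Link Period 2→Period 3:
ΣP(Period 3)Q(Period 2) = 3.12×433 + 1.81×148 + 11.25×192 + 15.87×86 = 1350.96 + 267.88 + 2160 + 1364.82 = 5143.66
ΣP(Period 2)Q(Period 2) = 2.46×433 + 1.45×148 + 10.68×192 + 14.77×86 = 1065.18 + 214.6 + 2050.56 + 1270.22 = 4600.56
link = 5143.66/4600.56 = 1.118051
Chained index = 100 × 1.038139 × 1.010794 × 1.118051 = 117.3221

117.32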